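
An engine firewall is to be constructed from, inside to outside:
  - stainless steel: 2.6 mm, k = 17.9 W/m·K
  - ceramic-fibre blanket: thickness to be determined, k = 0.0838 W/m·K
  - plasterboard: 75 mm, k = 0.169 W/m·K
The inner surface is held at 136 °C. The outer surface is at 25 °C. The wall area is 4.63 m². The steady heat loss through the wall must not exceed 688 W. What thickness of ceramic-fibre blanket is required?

Series thermal resistances:
R_stainless steel = L/(kA) = 0.0026/(17.9×4.63) = 3.137×10^-5 K/W
R_plasterboard = L/(kA) = 0.075/(0.169×4.63) = 0.09585 K/W
Sum of the known resistances R_other = 0.09588 K/W
Required total resistance R_tot = ΔT/Q_allow = 111/688 = 0.1613 K/W
R_ceramic-fibre blanket = R_tot − R_other = 0.06546 K/W
L = R·k·A = 0.06546×0.0838×4.63

L ≈ 25.4 mm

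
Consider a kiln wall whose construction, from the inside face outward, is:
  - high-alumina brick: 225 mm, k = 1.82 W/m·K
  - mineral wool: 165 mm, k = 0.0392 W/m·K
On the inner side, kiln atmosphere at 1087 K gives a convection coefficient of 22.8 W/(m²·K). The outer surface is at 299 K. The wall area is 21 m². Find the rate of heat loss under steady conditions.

Q ≈ 3780 W

Treating each layer as a thermal resistance in series:
R_inner film = 1/(h_i·A) = 1/(22.8×21) = 0.002089 K/W
R_high-alumina brick = L/(kA) = 0.225/(1.82×21) = 0.005887 K/W
R_mineral wool = L/(kA) = 0.165/(0.0392×21) = 0.2004 K/W
R_total = 0.2084 K/W
Q = ΔT / R_total = 788 / 0.2084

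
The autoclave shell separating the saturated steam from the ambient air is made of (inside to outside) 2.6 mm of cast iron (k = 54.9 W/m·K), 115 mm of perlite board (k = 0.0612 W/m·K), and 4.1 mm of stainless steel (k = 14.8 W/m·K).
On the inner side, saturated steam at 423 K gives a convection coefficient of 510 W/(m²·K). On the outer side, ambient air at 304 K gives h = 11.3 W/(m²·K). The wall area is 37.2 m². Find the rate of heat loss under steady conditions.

Treating each layer as a thermal resistance in series:
R_inner film = 1/(h_i·A) = 1/(510×37.2) = 5.271×10^-5 K/W
R_cast iron = L/(kA) = 0.0026/(54.9×37.2) = 1.273×10^-6 K/W
R_perlite board = L/(kA) = 0.115/(0.0612×37.2) = 0.05051 K/W
R_stainless steel = L/(kA) = 0.0041/(14.8×37.2) = 7.447×10^-6 K/W
R_outer film = 1/(h_o·A) = 1/(11.3×37.2) = 0.002379 K/W
R_total = 0.05295 K/W
Q = ΔT / R_total = 119 / 0.05295

Q ≈ 2250 W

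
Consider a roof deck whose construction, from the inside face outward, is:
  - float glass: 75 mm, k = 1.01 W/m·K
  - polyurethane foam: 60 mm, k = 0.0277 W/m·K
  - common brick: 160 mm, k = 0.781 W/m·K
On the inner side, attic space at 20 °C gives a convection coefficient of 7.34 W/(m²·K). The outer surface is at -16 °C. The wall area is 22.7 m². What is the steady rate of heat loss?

Thermal resistances in series:
R_inner film = 1/(h_i·A) = 1/(7.34×22.7) = 0.006002 K/W
R_float glass = L/(kA) = 0.075/(1.01×22.7) = 0.003271 K/W
R_polyurethane foam = L/(kA) = 0.06/(0.0277×22.7) = 0.09542 K/W
R_common brick = L/(kA) = 0.16/(0.781×22.7) = 0.009025 K/W
R_total = 0.1137 K/W
Q = ΔT / R_total = 36 / 0.1137

Q ≈ 317 W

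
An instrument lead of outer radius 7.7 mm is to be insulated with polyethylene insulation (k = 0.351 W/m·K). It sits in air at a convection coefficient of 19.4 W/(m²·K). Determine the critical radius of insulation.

r_cr ≈ 18.1 mm

For a cylinder r_cr = k/h = 0.351/19.4
r_cr = 18.1 mm; since the bare radius (7.7 mm) is below r_cr, adding a thin layer of insulation will *increase* heat loss.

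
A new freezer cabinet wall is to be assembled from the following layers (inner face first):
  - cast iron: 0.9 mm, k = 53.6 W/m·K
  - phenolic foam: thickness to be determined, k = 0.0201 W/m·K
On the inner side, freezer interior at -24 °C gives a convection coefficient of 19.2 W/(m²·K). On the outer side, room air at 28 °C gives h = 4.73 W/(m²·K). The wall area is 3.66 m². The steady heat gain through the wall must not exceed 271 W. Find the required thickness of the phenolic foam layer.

L ≈ 8.82 mm

Series thermal resistances:
R_inner film = 1/(h_i·A) = 1/(19.2×3.66) = 0.01423 K/W
R_cast iron = L/(kA) = 0.0009/(53.6×3.66) = 4.588×10^-6 K/W
R_outer film = 1/(h_o·A) = 1/(4.73×3.66) = 0.05776 K/W
Sum of the known resistances R_other = 0.072 K/W
Required total resistance R_tot = ΔT/Q_allow = 52/271 = 0.1919 K/W
R_phenolic foam = R_tot − R_other = 0.1199 K/W
L = R·k·A = 0.1199×0.0201×3.66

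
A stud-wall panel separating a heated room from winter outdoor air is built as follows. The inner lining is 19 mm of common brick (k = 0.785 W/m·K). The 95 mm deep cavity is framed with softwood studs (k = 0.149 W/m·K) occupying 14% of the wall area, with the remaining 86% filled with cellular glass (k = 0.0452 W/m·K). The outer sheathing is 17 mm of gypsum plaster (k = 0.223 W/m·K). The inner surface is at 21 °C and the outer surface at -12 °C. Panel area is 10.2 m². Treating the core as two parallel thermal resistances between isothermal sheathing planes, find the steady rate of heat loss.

Sheathing layers in series; stud and cavity paths in parallel between them.
R_inner = 0.019/(0.785×10.2) = 0.002373 K/W
R_stud  = 0.095/(0.149×0.14×10.2) = 0.4465 K/W
R_cav   = 0.095/(0.0452×0.86×10.2) = 0.2396 K/W
1/R_core = 1/R_stud + 1/R_cav → R_core = 0.1559 K/W
R_outer = 0.017/(0.223×10.2) = 0.007474 K/W
R_total = 0.1658 K/W
Q = ΔT/R_total = 33/0.1658

Q ≈ 199 W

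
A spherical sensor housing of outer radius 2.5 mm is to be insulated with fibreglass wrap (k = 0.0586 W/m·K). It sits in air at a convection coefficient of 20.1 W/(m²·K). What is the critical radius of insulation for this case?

For a sphere r_cr = 2k/h = 2×0.0586/20.1
r_cr = 5.83 mm; since the bare radius (2.5 mm) is below r_cr, adding a thin layer of insulation will *increase* heat loss.

r_cr ≈ 5.83 mm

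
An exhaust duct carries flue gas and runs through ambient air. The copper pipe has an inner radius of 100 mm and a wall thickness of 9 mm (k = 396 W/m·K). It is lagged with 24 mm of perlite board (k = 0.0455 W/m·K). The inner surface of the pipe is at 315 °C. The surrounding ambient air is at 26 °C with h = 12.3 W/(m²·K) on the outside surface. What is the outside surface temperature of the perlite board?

T ≈ 61.4 °C

Cylindrical conduction, so R = ln(r₂/r₁)/(2πkL) per layer, in series:
R_copper pipe wall = ln(109/100)/(2π×396×1) = 3.464×10^-5 K/W
R_perlite board = ln(133/109)/(2π×0.0455×1) = 0.6961 K/W
R_outer film = 1/(h_o·2πr_oL) = 1/(12.3×2π×0.133×1) = 0.09729 K/W
R_total = 0.7934 K/W
Q = ΔT/R_total = 289/0.7934
Q = 364 W/m
T_interface = T_inner − Q·ΣR(inner→interface) = 315 − 364×0.6961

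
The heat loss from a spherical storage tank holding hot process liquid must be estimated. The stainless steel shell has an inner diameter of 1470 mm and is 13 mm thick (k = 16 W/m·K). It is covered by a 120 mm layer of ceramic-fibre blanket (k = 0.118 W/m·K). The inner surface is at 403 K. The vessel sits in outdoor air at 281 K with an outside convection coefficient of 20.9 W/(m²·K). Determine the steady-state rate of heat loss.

Spherical conduction: R = (1/r_in − 1/r_out)/(4πk) per layer; series-sum.
R_stainless steel shell = (1/0.735 − 1/0.748)/(4π×16) = 1.176×10^-4 K/W
R_ceramic-fibre blanket = (1/0.748 − 1/0.868)/(4π×0.118) = 0.1246 K/W
R_outer film = 1/(h·4πr_o²) = 1/(20.9×4π×0.868²) = 0.005054 K/W
R_total = 0.1298 K/W
Q = ΔT/R_total = 122/0.1298

Q ≈ 940 W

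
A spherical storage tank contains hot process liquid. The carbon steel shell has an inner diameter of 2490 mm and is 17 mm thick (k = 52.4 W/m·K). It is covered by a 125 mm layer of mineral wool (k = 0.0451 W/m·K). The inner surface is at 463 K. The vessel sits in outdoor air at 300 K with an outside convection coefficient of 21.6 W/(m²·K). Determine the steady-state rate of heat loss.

Radial (spherical) resistances in series:
R_carbon steel shell = (1/1.245 − 1/1.262)/(4π×52.4) = 1.643×10^-5 K/W
R_mineral wool = (1/1.262 − 1/1.387)/(4π×0.0451) = 0.126 K/W
R_outer film = 1/(h·4πr_o²) = 1/(21.6×4π×1.387²) = 0.001915 K/W
R_total = 0.1279 K/W
Q = ΔT/R_total = 163/0.1279

Q ≈ 1270 W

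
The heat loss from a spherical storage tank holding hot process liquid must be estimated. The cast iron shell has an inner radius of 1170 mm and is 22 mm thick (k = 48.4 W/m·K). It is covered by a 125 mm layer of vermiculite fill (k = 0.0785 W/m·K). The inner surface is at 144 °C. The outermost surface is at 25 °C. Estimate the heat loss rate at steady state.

Spherical conduction: R = (1/r_in − 1/r_out)/(4πk) per layer; series-sum.
R_cast iron shell = (1/1.17 − 1/1.192)/(4π×48.4) = 2.594×10^-5 K/W
R_vermiculite fill = (1/1.192 − 1/1.317)/(4π×0.0785) = 0.08072 K/W
R_total = 0.08074 K/W
Q = ΔT/R_total = 119/0.08074

Q ≈ 1470 W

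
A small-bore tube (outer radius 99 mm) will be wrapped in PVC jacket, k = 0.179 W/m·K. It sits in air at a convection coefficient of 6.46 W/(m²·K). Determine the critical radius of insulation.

r_cr ≈ 27.7 mm

For a cylinder r_cr = k/h = 0.179/6.46
r_cr = 27.7 mm; since the bare radius (99 mm) is above r_cr, any added insulation will reduce heat loss.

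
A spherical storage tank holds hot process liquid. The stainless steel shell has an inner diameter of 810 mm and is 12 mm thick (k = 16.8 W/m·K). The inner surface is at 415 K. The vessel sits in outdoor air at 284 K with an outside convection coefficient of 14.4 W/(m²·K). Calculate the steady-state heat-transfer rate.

For a spherical shell R = (1/r₁ − 1/r₂)/(4πk); film R = 1/(h·4πr²). In series:
R_stainless steel shell = (1/0.405 − 1/0.417)/(4π×16.8) = 3.366×10^-4 K/W
R_outer film = 1/(h·4πr_o²) = 1/(14.4×4π×0.417²) = 0.03178 K/W
R_total = 0.03212 K/W
Q = ΔT/R_total = 131/0.03212

Q ≈ 4080 W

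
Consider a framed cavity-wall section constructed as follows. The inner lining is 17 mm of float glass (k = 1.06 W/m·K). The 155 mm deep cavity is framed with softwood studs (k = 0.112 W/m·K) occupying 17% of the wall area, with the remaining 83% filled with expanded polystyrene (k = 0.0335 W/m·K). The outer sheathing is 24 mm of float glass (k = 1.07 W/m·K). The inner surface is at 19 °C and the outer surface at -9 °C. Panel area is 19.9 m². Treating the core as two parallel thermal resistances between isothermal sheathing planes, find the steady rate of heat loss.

Q ≈ 166 W

Sheathing layers in series; stud and cavity paths in parallel between them.
R_inner = 0.017/(1.06×19.9) = 8.059×10^-4 K/W
R_stud  = 0.155/(0.112×0.17×19.9) = 0.4091 K/W
R_cav   = 0.155/(0.0335×0.83×19.9) = 0.2801 K/W
1/R_core = 1/R_stud + 1/R_cav → R_core = 0.1663 K/W
R_outer = 0.024/(1.07×19.9) = 0.001127 K/W
R_total = 0.1682 K/W
Q = ΔT/R_total = 28/0.1682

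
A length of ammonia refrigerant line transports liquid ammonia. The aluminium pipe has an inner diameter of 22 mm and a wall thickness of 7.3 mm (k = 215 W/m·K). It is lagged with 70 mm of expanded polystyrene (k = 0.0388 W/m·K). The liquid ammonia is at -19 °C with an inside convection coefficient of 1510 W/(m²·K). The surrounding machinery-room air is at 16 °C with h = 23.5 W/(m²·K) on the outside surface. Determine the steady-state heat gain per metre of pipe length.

q′ ≈ 5.35 W/m

Per-layer cylindrical resistances, series-summed:
R_inner film = 1/(h_i·2πr₁L) = 1/(1510×2π×0.011×1) = 0.009582 K/W
R_aluminium pipe wall = ln(18.3/11)/(2π×215×1) = 3.768×10^-4 K/W
R_expanded polystyrene = ln(88.3/18.3)/(2π×0.0388×1) = 6.456 K/W
R_outer film = 1/(h_o·2πr_oL) = 1/(23.5×2π×0.0883×1) = 0.0767 K/W
R_total = 6.542 K/W
Q = ΔT/R_total = 35/6.542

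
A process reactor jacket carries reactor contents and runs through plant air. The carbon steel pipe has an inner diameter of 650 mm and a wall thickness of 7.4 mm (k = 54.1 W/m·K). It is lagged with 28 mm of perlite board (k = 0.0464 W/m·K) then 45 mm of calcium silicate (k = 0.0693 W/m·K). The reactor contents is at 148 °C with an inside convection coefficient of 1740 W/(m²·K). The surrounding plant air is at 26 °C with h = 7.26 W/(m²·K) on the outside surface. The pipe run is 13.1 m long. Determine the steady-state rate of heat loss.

Per-layer cylindrical resistances, series-summed:
R_inner film = 1/(h_i·2πr₁L) = 1/(1740×2π×0.325×13.1) = 2.148×10^-5 K/W
R_carbon steel pipe wall = ln(332.4/325)/(2π×54.1×13.1) = 5.056×10^-6 K/W
R_perlite board = ln(360.4/332.4)/(2π×0.0464×13.1) = 0.02118 K/W
R_calcium silicate = ln(405.4/360.4)/(2π×0.0693×13.1) = 0.02063 K/W
R_outer film = 1/(h_o·2πr_oL) = 1/(7.26×2π×0.4054×13.1) = 0.004128 K/W
R_total = 0.04596 K/W
Q = ΔT/R_total = 122/0.04596

Q ≈ 2650 W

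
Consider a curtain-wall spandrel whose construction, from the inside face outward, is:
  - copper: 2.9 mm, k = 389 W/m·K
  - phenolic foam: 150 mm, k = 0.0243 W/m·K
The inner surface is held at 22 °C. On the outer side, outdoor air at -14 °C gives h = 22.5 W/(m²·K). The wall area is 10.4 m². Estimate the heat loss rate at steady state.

Q ≈ 60.2 W

Using the resistance-network approach (series):
R_copper = L/(kA) = 0.0029/(389×10.4) = 7.168×10^-7 K/W
R_phenolic foam = L/(kA) = 0.15/(0.0243×10.4) = 0.5935 K/W
R_outer film = 1/(h_o·A) = 1/(22.5×10.4) = 0.004274 K/W
R_total = 0.5978 K/W
Q = ΔT / R_total = 36 / 0.5978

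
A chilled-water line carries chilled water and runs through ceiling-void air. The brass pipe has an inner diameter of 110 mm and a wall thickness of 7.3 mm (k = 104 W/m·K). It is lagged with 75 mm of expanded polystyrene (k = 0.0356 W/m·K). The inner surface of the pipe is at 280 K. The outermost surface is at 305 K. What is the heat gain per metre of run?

Radial resistances (cylindrical: R_cond = ln(r_o/r_i)/(2πkL), R_conv = 1/(h·2πrL)):
R_brass pipe wall = ln(62.3/55)/(2π×104×1) = 1.907×10^-4 K/W
R_expanded polystyrene = ln(137.3/62.3)/(2π×0.0356×1) = 3.533 K/W
R_total = 3.533 K/W
Q = ΔT/R_total = 25/3.533

q′ ≈ 7.08 W/m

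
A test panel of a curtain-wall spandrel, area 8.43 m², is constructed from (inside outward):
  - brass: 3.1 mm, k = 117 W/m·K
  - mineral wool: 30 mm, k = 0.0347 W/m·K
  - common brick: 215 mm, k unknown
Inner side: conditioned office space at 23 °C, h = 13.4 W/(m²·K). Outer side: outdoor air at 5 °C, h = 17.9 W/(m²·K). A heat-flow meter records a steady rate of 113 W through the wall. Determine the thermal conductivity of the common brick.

k ≈ 0.618 W/(m·K)

Model the wall as resistances in series:
R_inner film = 1/(h_i·A) = 1/(13.4×8.43) = 0.008853 K/W
R_brass = L/(kA) = 0.0031/(117×8.43) = 3.143×10^-6 K/W
R_mineral wool = L/(kA) = 0.03/(0.0347×8.43) = 0.1026 K/W
R_outer film = 1/(h_o·A) = 1/(17.9×8.43) = 0.006627 K/W
Sum of known resistances R_other = 0.118 K/W
Total R = ΔT/Q = 18/113 = 0.1593 K/W
R_common brick = R_total − R_other = 0.04125 K/W
k = L/(R·A) = 0.215/(0.04125×8.43)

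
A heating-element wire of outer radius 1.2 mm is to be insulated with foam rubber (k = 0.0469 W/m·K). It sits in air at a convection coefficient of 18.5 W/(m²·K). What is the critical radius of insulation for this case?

r_cr ≈ 2.54 mm

For a cylinder r_cr = k/h = 0.0469/18.5
r_cr = 2.54 mm; since the bare radius (1.2 mm) is below r_cr, adding a thin layer of insulation will *increase* heat loss.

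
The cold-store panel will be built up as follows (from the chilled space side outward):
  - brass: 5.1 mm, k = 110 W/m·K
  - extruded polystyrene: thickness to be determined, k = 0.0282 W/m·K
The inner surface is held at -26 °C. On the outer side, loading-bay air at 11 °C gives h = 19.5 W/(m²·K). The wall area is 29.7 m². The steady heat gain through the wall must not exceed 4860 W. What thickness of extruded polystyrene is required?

L ≈ 4.93 mm

Treating each layer as a thermal resistance in series:
R_brass = L/(kA) = 0.0051/(110×29.7) = 1.561×10^-6 K/W
R_outer film = 1/(h_o·A) = 1/(19.5×29.7) = 0.001727 K/W
Sum of the known resistances R_other = 0.001728 K/W
Required total resistance R_tot = ΔT/Q_allow = 37/4860 = 0.007613 K/W
R_extruded polystyrene = R_tot − R_other = 0.005885 K/W
L = R·k·A = 0.005885×0.0282×29.7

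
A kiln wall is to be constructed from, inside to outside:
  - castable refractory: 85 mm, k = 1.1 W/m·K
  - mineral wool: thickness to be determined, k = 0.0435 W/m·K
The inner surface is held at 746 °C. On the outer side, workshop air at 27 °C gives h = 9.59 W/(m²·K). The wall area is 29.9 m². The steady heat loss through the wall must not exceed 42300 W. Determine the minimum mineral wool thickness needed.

L ≈ 14.2 mm

Series thermal resistances:
R_castable refractory = L/(kA) = 0.085/(1.1×29.9) = 0.002584 K/W
R_outer film = 1/(h_o·A) = 1/(9.59×29.9) = 0.003487 K/W
Sum of the known resistances R_other = 0.006072 K/W
Required total resistance R_tot = ΔT/Q_allow = 719/42300 = 0.017 K/W
R_mineral wool = R_tot − R_other = 0.01093 K/W
L = R·k·A = 0.01093×0.0435×29.9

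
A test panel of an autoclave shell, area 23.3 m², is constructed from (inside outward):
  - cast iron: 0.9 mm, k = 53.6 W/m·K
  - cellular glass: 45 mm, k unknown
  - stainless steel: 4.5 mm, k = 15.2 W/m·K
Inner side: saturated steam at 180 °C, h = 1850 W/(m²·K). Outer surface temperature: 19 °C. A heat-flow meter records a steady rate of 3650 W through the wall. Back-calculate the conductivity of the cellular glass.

Model the wall as resistances in series:
R_inner film = 1/(h_i·A) = 1/(1850×23.3) = 2.32×10^-5 K/W
R_cast iron = L/(kA) = 0.0009/(53.6×23.3) = 7.206×10^-7 K/W
R_stainless steel = L/(kA) = 0.0045/(15.2×23.3) = 1.271×10^-5 K/W
Sum of known resistances R_other = 3.663×10^-5 K/W
Total R = ΔT/Q = 161/3650 = 0.04411 K/W
R_cellular glass = R_total − R_other = 0.04407 K/W
k = L/(R·A) = 0.045/(0.04407×23.3)

k ≈ 0.0438 W/(m·K)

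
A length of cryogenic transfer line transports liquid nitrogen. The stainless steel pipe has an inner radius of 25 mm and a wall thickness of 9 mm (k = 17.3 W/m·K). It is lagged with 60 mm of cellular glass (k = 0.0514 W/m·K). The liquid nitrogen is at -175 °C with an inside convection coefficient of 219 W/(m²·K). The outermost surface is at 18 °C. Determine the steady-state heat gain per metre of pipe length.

Cylindrical conduction, so R = ln(r₂/r₁)/(2πkL) per layer, in series:
R_inner film = 1/(h_i·2πr₁L) = 1/(219×2π×0.025×1) = 0.02907 K/W
R_stainless steel pipe wall = ln(34/25)/(2π×17.3×1) = 0.002829 K/W
R_cellular glass = ln(94/34)/(2π×0.0514×1) = 3.149 K/W
R_total = 3.181 K/W
Q = ΔT/R_total = 193/3.181

q′ ≈ 60.7 W/m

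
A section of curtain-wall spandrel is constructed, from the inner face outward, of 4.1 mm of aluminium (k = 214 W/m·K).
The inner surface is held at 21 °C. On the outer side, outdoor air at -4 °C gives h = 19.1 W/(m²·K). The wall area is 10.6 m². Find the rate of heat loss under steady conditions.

Q ≈ 5060 W

Using the resistance-network approach (series):
R_aluminium = L/(kA) = 0.0041/(214×10.6) = 1.807×10^-6 K/W
R_outer film = 1/(h_o·A) = 1/(19.1×10.6) = 0.004939 K/W
R_total = 0.004941 K/W
Q = ΔT / R_total = 25 / 0.004941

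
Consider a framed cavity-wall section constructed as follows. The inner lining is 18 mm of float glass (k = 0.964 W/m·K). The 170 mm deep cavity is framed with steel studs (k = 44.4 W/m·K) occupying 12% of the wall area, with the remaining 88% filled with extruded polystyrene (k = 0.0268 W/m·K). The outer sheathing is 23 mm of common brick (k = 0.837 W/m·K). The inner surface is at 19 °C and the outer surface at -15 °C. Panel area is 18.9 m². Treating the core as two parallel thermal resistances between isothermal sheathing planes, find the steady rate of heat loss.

Sheathing layers in series; stud and cavity paths in parallel between them.
R_inner = 0.018/(0.964×18.9) = 9.879×10^-4 K/W
R_stud  = 0.17/(44.4×0.12×18.9) = 0.001688 K/W
R_cav   = 0.17/(0.0268×0.88×18.9) = 0.3814 K/W
1/R_core = 1/R_stud + 1/R_cav → R_core = 0.001681 K/W
R_outer = 0.023/(0.837×18.9) = 0.001454 K/W
R_total = 0.004123 K/W
Q = ΔT/R_total = 34/0.004123

Q ≈ 8250 W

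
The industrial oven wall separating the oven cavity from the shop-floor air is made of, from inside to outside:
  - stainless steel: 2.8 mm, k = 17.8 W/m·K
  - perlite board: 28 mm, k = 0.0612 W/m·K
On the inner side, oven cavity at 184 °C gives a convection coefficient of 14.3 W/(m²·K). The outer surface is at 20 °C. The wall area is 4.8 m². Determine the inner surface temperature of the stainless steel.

T ≈ 162 °C

Series thermal resistances:
R_inner film = 1/(h_i·A) = 1/(14.3×4.8) = 0.01457 K/W
R_stainless steel = L/(kA) = 0.0028/(17.8×4.8) = 3.277×10^-5 K/W
R_perlite board = L/(kA) = 0.028/(0.0612×4.8) = 0.09532 K/W
R_total = 0.1099 K/W;  Q = ΔT/R_total = 164/0.1099 = 1492 W
T_interface = T_inner − Q·ΣR(inner→interface) = 184 − 1490×0.01457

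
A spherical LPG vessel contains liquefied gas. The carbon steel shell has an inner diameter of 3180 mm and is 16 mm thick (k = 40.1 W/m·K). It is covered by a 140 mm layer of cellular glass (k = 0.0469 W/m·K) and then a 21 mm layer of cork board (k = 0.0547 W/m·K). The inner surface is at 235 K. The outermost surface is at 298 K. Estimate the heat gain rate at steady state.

Radial (spherical) resistances in series:
R_carbon steel shell = (1/1.59 − 1/1.606)/(4π×40.1) = 1.243×10^-5 K/W
R_cellular glass = (1/1.606 − 1/1.746)/(4π×0.0469) = 0.08471 K/W
R_cork board = (1/1.746 − 1/1.767)/(4π×0.0547) = 0.009902 K/W
R_total = 0.09463 K/W
Q = ΔT/R_total = 63/0.09463

Q ≈ 666 W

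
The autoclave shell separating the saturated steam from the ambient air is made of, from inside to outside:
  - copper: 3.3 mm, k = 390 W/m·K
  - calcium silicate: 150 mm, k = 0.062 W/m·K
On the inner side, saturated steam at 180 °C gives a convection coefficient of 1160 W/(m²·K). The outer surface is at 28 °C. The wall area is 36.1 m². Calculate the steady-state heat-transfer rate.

Series thermal resistances:
R_inner film = 1/(h_i·A) = 1/(1160×36.1) = 2.388×10^-5 K/W
R_copper = L/(kA) = 0.0033/(390×36.1) = 2.344×10^-7 K/W
R_calcium silicate = L/(kA) = 0.15/(0.062×36.1) = 0.06702 K/W
R_total = 0.06704 K/W
Q = ΔT / R_total = 152 / 0.06704

Q ≈ 2270 W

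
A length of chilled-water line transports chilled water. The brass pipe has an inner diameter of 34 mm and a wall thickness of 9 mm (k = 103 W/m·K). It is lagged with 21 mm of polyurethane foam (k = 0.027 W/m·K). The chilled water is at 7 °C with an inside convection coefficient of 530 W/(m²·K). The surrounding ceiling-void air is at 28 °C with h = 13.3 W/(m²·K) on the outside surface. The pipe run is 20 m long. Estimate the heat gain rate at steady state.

Q ≈ 112 W

Per-layer cylindrical resistances, series-summed:
R_inner film = 1/(h_i·2πr₁L) = 1/(530×2π×0.017×20) = 8.832×10^-4 K/W
R_brass pipe wall = ln(26/17)/(2π×103×20) = 3.283×10^-5 K/W
R_polyurethane foam = ln(47/26)/(2π×0.027×20) = 0.1745 K/W
R_outer film = 1/(h_o·2πr_oL) = 1/(13.3×2π×0.047×20) = 0.01273 K/W
R_total = 0.1881 K/W
Q = ΔT/R_total = 21/0.1881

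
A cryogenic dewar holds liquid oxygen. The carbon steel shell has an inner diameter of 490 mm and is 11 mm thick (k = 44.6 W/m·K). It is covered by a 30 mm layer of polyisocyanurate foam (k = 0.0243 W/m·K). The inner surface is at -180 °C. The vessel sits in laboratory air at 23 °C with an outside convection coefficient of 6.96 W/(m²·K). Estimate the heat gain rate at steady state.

For a spherical shell R = (1/r₁ − 1/r₂)/(4πk); film R = 1/(h·4πr²). In series:
R_carbon steel shell = (1/0.245 − 1/0.256)/(4π×44.6) = 3.129×10^-4 K/W
R_polyisocyanurate foam = (1/0.256 − 1/0.286)/(4π×0.0243) = 1.342 K/W
R_outer film = 1/(h·4πr_o²) = 1/(6.96×4π×0.286²) = 0.1398 K/W
R_total = 1.482 K/W
Q = ΔT/R_total = 203/1.482

Q ≈ 137 W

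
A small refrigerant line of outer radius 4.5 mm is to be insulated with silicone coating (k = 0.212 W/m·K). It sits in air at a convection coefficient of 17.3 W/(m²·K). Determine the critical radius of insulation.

For a cylinder r_cr = k/h = 0.212/17.3
r_cr = 12.3 mm; since the bare radius (4.5 mm) is below r_cr, adding a thin layer of insulation will *increase* heat loss.

r_cr ≈ 12.3 mm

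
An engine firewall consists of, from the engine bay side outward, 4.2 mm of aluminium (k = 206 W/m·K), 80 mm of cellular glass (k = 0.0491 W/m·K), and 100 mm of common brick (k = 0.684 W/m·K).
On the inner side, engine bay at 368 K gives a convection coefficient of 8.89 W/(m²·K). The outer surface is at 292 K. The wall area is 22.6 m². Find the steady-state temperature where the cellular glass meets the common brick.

Treating each layer as a thermal resistance in series:
R_inner film = 1/(h_i·A) = 1/(8.89×22.6) = 0.004977 K/W
R_aluminium = L/(kA) = 0.0042/(206×22.6) = 9.021×10^-7 K/W
R_cellular glass = L/(kA) = 0.08/(0.0491×22.6) = 0.07209 K/W
R_common brick = L/(kA) = 0.1/(0.684×22.6) = 0.006469 K/W
R_total = 0.08354 K/W;  Q = ΔT/R_total = 76/0.08354 = 909.7 W
T_interface = T_inner − Q·ΣR(inner→interface) = 368 − 910×0.07707

T ≈ 298 K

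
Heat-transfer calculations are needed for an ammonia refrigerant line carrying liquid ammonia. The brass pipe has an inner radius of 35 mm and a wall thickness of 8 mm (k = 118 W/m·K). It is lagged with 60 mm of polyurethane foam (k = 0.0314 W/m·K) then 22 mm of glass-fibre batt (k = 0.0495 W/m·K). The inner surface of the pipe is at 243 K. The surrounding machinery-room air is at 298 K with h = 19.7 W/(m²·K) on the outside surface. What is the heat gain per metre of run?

For a radial system each layer contributes R = ln(r_out/r_in)/(2πkL); films add R = 1/(hA).
R_brass pipe wall = ln(43/35)/(2π×118×1) = 2.776×10^-4 K/W
R_polyurethane foam = ln(103/43)/(2π×0.0314×1) = 4.428 K/W
R_glass-fibre batt = ln(125/103)/(2π×0.0495×1) = 0.6224 K/W
R_outer film = 1/(h_o·2πr_oL) = 1/(19.7×2π×0.125×1) = 0.06463 K/W
R_total = 5.115 K/W
Q = ΔT/R_total = 55/5.115

q′ ≈ 10.8 W/m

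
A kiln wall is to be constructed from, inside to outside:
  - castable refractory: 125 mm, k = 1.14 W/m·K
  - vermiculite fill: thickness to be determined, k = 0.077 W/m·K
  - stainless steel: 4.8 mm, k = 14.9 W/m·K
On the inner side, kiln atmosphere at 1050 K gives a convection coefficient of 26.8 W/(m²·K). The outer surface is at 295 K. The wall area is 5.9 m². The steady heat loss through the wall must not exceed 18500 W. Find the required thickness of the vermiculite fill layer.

Series thermal resistances:
R_inner film = 1/(h_i·A) = 1/(26.8×5.9) = 0.006324 K/W
R_castable refractory = L/(kA) = 0.125/(1.14×5.9) = 0.01858 K/W
R_stainless steel = L/(kA) = 0.0048/(14.9×5.9) = 5.46×10^-5 K/W
Sum of the known resistances R_other = 0.02496 K/W
Required total resistance R_tot = ΔT/Q_allow = 755/18500 = 0.04081 K/W
R_vermiculite fill = R_tot − R_other = 0.01585 K/W
L = R·k·A = 0.01585×0.077×5.9

L ≈ 7.2 mm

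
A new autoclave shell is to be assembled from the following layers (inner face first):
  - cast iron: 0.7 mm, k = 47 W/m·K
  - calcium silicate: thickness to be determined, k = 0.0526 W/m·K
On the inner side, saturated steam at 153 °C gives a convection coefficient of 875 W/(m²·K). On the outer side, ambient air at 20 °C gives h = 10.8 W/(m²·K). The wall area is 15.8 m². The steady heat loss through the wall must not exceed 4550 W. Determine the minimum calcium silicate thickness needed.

L ≈ 19.4 mm

Using the resistance-network approach (series):
R_inner film = 1/(h_i·A) = 1/(875×15.8) = 7.233×10^-5 K/W
R_cast iron = L/(kA) = 0.0007/(47×15.8) = 9.426×10^-7 K/W
R_outer film = 1/(h_o·A) = 1/(10.8×15.8) = 0.00586 K/W
Sum of the known resistances R_other = 0.005934 K/W
Required total resistance R_tot = ΔT/Q_allow = 133/4550 = 0.02923 K/W
R_calcium silicate = R_tot − R_other = 0.0233 K/W
L = R·k·A = 0.0233×0.0526×15.8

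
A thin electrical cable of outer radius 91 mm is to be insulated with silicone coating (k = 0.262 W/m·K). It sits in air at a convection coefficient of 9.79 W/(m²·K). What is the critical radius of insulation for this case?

r_cr ≈ 26.8 mm

For a cylinder r_cr = k/h = 0.262/9.79
r_cr = 26.8 mm; since the bare radius (91 mm) is above r_cr, any added insulation will reduce heat loss.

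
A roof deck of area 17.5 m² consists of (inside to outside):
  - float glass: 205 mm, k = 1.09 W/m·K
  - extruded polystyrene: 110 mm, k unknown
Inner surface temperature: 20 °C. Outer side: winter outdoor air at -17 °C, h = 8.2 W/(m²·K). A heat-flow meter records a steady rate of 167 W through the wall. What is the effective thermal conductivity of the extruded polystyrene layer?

Thermal resistances in series:
R_float glass = L/(kA) = 0.205/(1.09×17.5) = 0.01075 K/W
R_outer film = 1/(h_o·A) = 1/(8.2×17.5) = 0.006969 K/W
Sum of known resistances R_other = 0.01772 K/W
Total R = ΔT/Q = 37/167 = 0.2216 K/W
R_extruded polystyrene = R_total − R_other = 0.2038 K/W
k = L/(R·A) = 0.11/(0.2038×17.5)

k ≈ 0.0308 W/(m·K)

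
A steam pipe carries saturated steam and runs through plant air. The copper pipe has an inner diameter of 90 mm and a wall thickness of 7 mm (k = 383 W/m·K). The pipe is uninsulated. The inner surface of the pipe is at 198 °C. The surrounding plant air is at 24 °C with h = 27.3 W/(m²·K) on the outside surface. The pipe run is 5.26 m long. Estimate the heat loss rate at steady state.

Q ≈ 8160 W

Radial resistances (cylindrical: R_cond = ln(r_o/r_i)/(2πkL), R_conv = 1/(h·2πrL)):
R_copper pipe wall = ln(52/45)/(2π×383×5.26) = 1.142×10^-5 K/W
R_outer film = 1/(h_o·2πr_oL) = 1/(27.3×2π×0.052×5.26) = 0.02131 K/W
R_total = 0.02133 K/W
Q = ΔT/R_total = 174/0.02133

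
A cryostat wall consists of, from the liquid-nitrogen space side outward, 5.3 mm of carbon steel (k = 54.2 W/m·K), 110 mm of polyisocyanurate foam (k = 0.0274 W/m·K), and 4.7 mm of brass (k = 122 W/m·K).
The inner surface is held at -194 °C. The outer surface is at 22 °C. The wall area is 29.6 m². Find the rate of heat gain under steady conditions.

Series thermal resistances:
R_carbon steel = L/(kA) = 0.0053/(54.2×29.6) = 3.304×10^-6 K/W
R_polyisocyanurate foam = L/(kA) = 0.11/(0.0274×29.6) = 0.1356 K/W
R_brass = L/(kA) = 0.0047/(122×29.6) = 1.302×10^-6 K/W
R_total = 0.1356 K/W
Q = ΔT / R_total = 216 / 0.1356

Q ≈ 1590 W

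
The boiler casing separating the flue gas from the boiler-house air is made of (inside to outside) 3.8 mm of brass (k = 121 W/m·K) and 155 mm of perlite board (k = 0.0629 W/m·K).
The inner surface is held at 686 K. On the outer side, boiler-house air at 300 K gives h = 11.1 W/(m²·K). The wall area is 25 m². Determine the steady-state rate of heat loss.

Q ≈ 3780 W

Model the wall as resistances in series:
R_brass = L/(kA) = 0.0038/(121×25) = 1.256×10^-6 K/W
R_perlite board = L/(kA) = 0.155/(0.0629×25) = 0.09857 K/W
R_outer film = 1/(h_o·A) = 1/(11.1×25) = 0.003604 K/W
R_total = 0.1022 K/W
Q = ΔT / R_total = 386 / 0.1022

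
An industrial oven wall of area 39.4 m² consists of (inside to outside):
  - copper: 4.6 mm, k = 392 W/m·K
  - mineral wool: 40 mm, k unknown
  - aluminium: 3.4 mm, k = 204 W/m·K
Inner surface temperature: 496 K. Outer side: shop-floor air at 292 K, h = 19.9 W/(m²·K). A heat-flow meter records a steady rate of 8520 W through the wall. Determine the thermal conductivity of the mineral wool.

k ≈ 0.0448 W/(m·K)

Using the resistance-network approach (series):
R_copper = L/(kA) = 0.0046/(392×39.4) = 2.978×10^-7 K/W
R_aluminium = L/(kA) = 0.0034/(204×39.4) = 4.23×10^-7 K/W
R_outer film = 1/(h_o·A) = 1/(19.9×39.4) = 0.001275 K/W
Sum of known resistances R_other = 0.001276 K/W
Total R = ΔT/Q = 204/8520 = 0.02394 K/W
R_mineral wool = R_total − R_other = 0.02267 K/W
k = L/(R·A) = 0.04/(0.02267×39.4)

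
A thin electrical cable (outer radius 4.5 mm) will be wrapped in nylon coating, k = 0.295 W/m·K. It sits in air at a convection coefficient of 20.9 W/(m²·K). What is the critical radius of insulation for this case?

r_cr ≈ 14.1 mm

For a cylinder r_cr = k/h = 0.295/20.9
r_cr = 14.1 mm; since the bare radius (4.5 mm) is below r_cr, adding a thin layer of insulation will *increase* heat loss.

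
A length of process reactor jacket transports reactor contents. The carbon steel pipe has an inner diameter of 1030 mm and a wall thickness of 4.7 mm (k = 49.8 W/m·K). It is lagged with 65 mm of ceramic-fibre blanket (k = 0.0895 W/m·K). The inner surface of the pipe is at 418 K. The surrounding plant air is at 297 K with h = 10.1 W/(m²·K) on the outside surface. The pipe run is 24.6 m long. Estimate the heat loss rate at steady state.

Radial resistances (cylindrical: R_cond = ln(r_o/r_i)/(2πkL), R_conv = 1/(h·2πrL)):
R_carbon steel pipe wall = ln(519.7/515)/(2π×49.8×24.6) = 1.18×10^-6 K/W
R_ceramic-fibre blanket = ln(584.7/519.7)/(2π×0.0895×24.6) = 0.008519 K/W
R_outer film = 1/(h_o·2πr_oL) = 1/(10.1×2π×0.5847×24.6) = 0.001096 K/W
R_total = 0.009616 K/W
Q = ΔT/R_total = 121/0.009616

Q ≈ 12600 W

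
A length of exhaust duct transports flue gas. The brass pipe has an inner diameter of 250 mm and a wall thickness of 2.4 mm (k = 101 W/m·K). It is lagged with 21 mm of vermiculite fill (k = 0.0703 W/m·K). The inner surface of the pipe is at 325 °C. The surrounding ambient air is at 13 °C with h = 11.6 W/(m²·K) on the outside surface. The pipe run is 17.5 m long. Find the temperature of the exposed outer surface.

Cylindrical conduction, so R = ln(r₂/r₁)/(2πkL) per layer, in series:
R_brass pipe wall = ln(127.4/125)/(2π×101×17.5) = 1.712×10^-6 K/W
R_vermiculite fill = ln(148.4/127.4)/(2π×0.0703×17.5) = 0.01974 K/W
R_outer film = 1/(h_o·2πr_oL) = 1/(11.6×2π×0.1484×17.5) = 0.005283 K/W
R_total = 0.02502 K/W
Q = ΔT/R_total = 312/0.02502
Q = 12500 W
T_interface = T_inner − Q·ΣR(inner→interface) = 325 − 12500×0.01974

T ≈ 78.9 °C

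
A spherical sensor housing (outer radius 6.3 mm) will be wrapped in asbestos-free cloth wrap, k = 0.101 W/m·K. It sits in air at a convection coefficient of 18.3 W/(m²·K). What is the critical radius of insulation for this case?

r_cr ≈ 11 mm

For a sphere r_cr = 2k/h = 2×0.101/18.3
r_cr = 11 mm; since the bare radius (6.3 mm) is below r_cr, adding a thin layer of insulation will *increase* heat loss.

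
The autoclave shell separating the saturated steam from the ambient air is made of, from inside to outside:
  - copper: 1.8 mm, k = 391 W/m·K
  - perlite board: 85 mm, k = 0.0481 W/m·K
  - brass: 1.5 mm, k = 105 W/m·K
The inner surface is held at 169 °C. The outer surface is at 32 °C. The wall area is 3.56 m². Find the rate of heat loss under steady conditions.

Treating each layer as a thermal resistance in series:
R_copper = L/(kA) = 0.0018/(391×3.56) = 1.293×10^-6 K/W
R_perlite board = L/(kA) = 0.085/(0.0481×3.56) = 0.4964 K/W
R_brass = L/(kA) = 0.0015/(105×3.56) = 4.013×10^-6 K/W
R_total = 0.4964 K/W
Q = ΔT / R_total = 137 / 0.4964

Q ≈ 276 W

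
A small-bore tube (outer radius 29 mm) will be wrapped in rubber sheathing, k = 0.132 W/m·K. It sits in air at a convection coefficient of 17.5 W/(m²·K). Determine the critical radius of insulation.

r_cr ≈ 7.54 mm

For a cylinder r_cr = k/h = 0.132/17.5
r_cr = 7.54 mm; since the bare radius (29 mm) is above r_cr, any added insulation will reduce heat loss.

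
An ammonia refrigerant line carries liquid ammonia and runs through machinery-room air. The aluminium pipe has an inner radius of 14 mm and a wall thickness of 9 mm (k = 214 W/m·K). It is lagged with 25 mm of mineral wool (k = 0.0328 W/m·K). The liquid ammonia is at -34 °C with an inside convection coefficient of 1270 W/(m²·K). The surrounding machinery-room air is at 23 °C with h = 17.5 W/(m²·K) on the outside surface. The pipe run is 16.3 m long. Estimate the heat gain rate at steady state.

Q ≈ 247 W

Radial resistances (cylindrical: R_cond = ln(r_o/r_i)/(2πkL), R_conv = 1/(h·2πrL)):
R_inner film = 1/(h_i·2πr₁L) = 1/(1270×2π×0.014×16.3) = 5.492×10^-4 K/W
R_aluminium pipe wall = ln(23/14)/(2π×214×16.3) = 2.265×10^-5 K/W
R_mineral wool = ln(48/23)/(2π×0.0328×16.3) = 0.219 K/W
R_outer film = 1/(h_o·2πr_oL) = 1/(17.5×2π×0.048×16.3) = 0.01162 K/W
R_total = 0.2312 K/W
Q = ΔT/R_total = 57/0.2312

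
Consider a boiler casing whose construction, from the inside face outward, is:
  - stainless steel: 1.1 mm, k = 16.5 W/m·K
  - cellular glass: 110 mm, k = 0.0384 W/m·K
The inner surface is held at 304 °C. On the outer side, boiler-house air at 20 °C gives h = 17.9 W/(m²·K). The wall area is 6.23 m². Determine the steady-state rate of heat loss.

Q ≈ 606 W

Series thermal resistances:
R_stainless steel = L/(kA) = 0.0011/(16.5×6.23) = 1.07×10^-5 K/W
R_cellular glass = L/(kA) = 0.11/(0.0384×6.23) = 0.4598 K/W
R_outer film = 1/(h_o·A) = 1/(17.9×6.23) = 0.008967 K/W
R_total = 0.4688 K/W
Q = ΔT / R_total = 284 / 0.4688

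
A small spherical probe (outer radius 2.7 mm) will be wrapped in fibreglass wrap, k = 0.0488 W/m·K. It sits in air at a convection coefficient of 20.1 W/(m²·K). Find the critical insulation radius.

r_cr ≈ 4.86 mm

For a sphere r_cr = 2k/h = 2×0.0488/20.1
r_cr = 4.86 mm; since the bare radius (2.7 mm) is below r_cr, adding a thin layer of insulation will *increase* heat loss.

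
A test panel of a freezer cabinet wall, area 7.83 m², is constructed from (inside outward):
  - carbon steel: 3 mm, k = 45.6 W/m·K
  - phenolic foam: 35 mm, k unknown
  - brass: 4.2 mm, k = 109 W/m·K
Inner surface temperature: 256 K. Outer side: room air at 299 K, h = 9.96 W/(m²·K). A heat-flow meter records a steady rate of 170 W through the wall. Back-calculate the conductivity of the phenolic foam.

k ≈ 0.0186 W/(m·K)

Using the resistance-network approach (series):
R_carbon steel = L/(kA) = 0.003/(45.6×7.83) = 8.402×10^-6 K/W
R_brass = L/(kA) = 0.0042/(109×7.83) = 4.921×10^-6 K/W
R_outer film = 1/(h_o·A) = 1/(9.96×7.83) = 0.01282 K/W
Sum of known resistances R_other = 0.01284 K/W
Total R = ΔT/Q = 43/170 = 0.2529 K/W
R_phenolic foam = R_total − R_other = 0.2401 K/W
k = L/(R·A) = 0.035/(0.2401×7.83)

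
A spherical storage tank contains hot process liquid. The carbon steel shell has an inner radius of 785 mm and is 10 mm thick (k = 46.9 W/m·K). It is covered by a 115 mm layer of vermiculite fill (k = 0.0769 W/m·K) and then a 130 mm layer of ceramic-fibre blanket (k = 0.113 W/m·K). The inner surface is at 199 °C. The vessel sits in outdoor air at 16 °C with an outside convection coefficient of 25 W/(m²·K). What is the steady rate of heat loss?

Each spherical layer contributes R = (1/r_i − 1/r_o)/(4πk):
R_carbon steel shell = (1/0.785 − 1/0.795)/(4π×46.9) = 2.719×10^-5 K/W
R_vermiculite fill = (1/0.795 − 1/0.91)/(4π×0.0769) = 0.1645 K/W
R_ceramic-fibre blanket = (1/0.91 − 1/1.04)/(4π×0.113) = 0.09673 K/W
R_outer film = 1/(h·4πr_o²) = 1/(25×4π×1.04²) = 0.002943 K/W
R_total = 0.2642 K/W
Q = ΔT/R_total = 183/0.2642

Q ≈ 693 W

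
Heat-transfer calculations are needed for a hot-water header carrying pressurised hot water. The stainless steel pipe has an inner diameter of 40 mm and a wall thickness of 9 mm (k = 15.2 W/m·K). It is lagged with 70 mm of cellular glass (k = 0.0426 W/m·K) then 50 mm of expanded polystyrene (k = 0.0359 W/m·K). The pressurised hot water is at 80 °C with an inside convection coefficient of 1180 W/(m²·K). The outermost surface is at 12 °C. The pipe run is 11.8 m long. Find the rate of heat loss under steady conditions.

Cylindrical conduction, so R = ln(r₂/r₁)/(2πkL) per layer, in series:
R_inner film = 1/(h_i·2πr₁L) = 1/(1180×2π×0.02×11.8) = 5.715×10^-4 K/W
R_stainless steel pipe wall = ln(29/20)/(2π×15.2×11.8) = 3.297×10^-4 K/W
R_cellular glass = ln(99/29)/(2π×0.0426×11.8) = 0.3887 K/W
R_expanded polystyrene = ln(149/99)/(2π×0.0359×11.8) = 0.1536 K/W
R_total = 0.5432 K/W
Q = ΔT/R_total = 68/0.5432

Q ≈ 125 W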